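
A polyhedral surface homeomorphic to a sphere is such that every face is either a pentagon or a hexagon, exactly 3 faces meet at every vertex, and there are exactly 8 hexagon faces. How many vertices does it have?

Let x be the number of pentagons; then F = 8 + x.
Edge–face incidences: 2E = 6·8 + 5·x = 48 + 5x.
Every vertex has degree 3, so 3V = 2E.
Euler: V − E + F = 2 ⇒ (2E)/3 − E + (8 + x) = 2.
Multiply by 6: 2·(2E) − 3·(2E) + 6·(8 + x) = 12, i.e. 48 + 6x − (48 + 5x) = 12.
Collecting terms: x = 12.
Then 2E = 48 + 5·12 = 108, so E = 54, V = 2E/3 = 36, F = 8 + 12 = 20.

36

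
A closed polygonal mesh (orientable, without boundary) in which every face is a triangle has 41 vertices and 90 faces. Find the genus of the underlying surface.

3

Every face is a triangle, so 2E = 3·90 = 270, giving E = 135.
χ = V − E + F = 41 − 135 + 90 = -4.
For a closed orientable surface χ = 2 − 2g, so g = (2 − (-4))/2 = 3.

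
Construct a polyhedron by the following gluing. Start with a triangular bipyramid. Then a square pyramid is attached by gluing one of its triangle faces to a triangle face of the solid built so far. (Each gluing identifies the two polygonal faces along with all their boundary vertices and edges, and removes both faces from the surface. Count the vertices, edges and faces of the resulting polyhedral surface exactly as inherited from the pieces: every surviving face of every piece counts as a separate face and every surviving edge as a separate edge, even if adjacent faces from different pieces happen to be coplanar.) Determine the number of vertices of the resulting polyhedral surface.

7

A triangular bipyramid: V=5, E=9, F=6.
Attach a square pyramid (V=5, E=8, F=5) along a 3-gon: merge 3 vertices and 3 edges, delete both glued faces → V=7, E=14, F=9.
Check: V − E + F = 7 − 14 + 9 = 2.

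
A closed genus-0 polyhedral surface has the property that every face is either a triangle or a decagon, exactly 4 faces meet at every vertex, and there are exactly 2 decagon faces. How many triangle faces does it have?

Let x be the number of triangles; then F = 2 + x.
Edge–face incidences: 2E = 10·2 + 3·x = 20 + 3x.
Every vertex has degree 4, so 4V = 2E.
Euler: V − E + F = 2 ⇒ (2E)/4 − E + (2 + x) = 2.
Multiply by 8: 2·(2E) − 4·(2E) + 8·(2 + x) = 16, i.e. 16 + 8x − 2·(20 + 3x) = 16.
Collecting terms: 2x − 24 = 16, so 2x = 40, so x = 20.
Then 2E = 20 + 3·20 = 80, so E = 40, V = 2E/4 = 20, F = 2 + 20 = 22.

20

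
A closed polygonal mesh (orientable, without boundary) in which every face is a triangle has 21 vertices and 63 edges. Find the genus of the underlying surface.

1

Every face is a triangle and each edge borders two faces, so 3F = 2·63, giving F = 42.
χ = V − E + F = 21 − 63 + 42 = 0.
For a closed orientable surface χ = 2 − 2g, so g = (2 − (0))/2 = 1.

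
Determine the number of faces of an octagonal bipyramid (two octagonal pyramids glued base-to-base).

A bipyramid over an n-gon has 2n triangular faces and n + 2 vertices: V = 8 + 2 = 10, E = 3·8 = 24, F = 2·8 = 16.

16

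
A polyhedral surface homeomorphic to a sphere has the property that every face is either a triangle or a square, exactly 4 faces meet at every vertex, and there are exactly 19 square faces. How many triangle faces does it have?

8

Let x be the number of triangles; then F = 19 + x.
Edge–face incidences: 2E = 4·19 + 3·x = 76 + 3x.
Every vertex has degree 4, so 4V = 2E.
Euler: V − E + F = 2 ⇒ (2E)/4 − E + (19 + x) = 2.
Multiply by 8: 2·(2E) − 4·(2E) + 8·(19 + x) = 16, i.e. 152 + 8x − 2·(76 + 3x) = 16.
Collecting terms: 2x = 16, so x = 8.
Then 2E = 76 + 3·8 = 100, so E = 50, V = 2E/4 = 25, F = 19 + 8 = 27.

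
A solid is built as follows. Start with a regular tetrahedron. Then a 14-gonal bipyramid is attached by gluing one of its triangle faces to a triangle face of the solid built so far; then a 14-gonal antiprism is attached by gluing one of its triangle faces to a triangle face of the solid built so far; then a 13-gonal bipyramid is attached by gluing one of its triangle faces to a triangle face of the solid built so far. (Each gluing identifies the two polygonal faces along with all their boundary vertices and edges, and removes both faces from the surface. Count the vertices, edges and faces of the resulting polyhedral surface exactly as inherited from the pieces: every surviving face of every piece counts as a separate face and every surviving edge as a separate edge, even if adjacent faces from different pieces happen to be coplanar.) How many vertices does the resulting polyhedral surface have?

A regular tetrahedron: V=4, E=6, F=4.
Attach a 14-gonal bipyramid (V=16, E=42, F=28) along a 3-gon: merge 3 vertices and 3 edges, delete both glued faces → V=17, E=45, F=30.
Attach a 14-gonal antiprism (V=28, E=56, F=30) along a 3-gon: merge 3 vertices and 3 edges, delete both glued faces → V=42, E=98, F=58.
Attach a 13-gonal bipyramid (V=15, E=39, F=26) along a 3-gon: merge 3 vertices and 3 edges, delete both glued faces → V=54, E=134, F=82.
Check: V − E + F = 54 − 134 + 82 = 2.

54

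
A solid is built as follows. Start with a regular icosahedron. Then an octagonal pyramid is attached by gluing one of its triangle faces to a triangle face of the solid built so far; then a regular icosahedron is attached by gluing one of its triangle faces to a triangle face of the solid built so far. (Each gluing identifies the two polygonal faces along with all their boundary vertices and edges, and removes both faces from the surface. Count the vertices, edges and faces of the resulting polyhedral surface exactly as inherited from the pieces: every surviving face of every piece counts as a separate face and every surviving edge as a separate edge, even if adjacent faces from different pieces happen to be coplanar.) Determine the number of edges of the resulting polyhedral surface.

70

A regular icosahedron: V=12, E=30, F=20.
Attach an octagonal pyramid (V=9, E=16, F=9) along a 3-gon: merge 3 vertices and 3 edges, delete both glued faces → V=18, E=43, F=27.
Attach a regular icosahedron (V=12, E=30, F=20) along a 3-gon: merge 3 vertices and 3 edges, delete both glued faces → V=27, E=70, F=45.
Check: V − E + F = 27 − 70 + 45 = 2.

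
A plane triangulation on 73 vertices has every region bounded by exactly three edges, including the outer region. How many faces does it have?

142

In a plane triangulation 3F = 2E and V − E + F = 2, so F = 2V − 4 = 2·73 − 4 = 142.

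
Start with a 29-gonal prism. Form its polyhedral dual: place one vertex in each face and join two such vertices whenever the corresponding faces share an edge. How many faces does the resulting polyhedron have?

58

The base solid has V = 58, E = 87, F = 31.
The dual swaps V and F and preserves E: V′ = F = 31, E′ = E = 87, F′ = V = 58.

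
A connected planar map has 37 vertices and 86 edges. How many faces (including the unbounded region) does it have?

51

Euler's formula for a connected plane graph: V − E + F = 2, so F = 2 − 37 + 86 = 51.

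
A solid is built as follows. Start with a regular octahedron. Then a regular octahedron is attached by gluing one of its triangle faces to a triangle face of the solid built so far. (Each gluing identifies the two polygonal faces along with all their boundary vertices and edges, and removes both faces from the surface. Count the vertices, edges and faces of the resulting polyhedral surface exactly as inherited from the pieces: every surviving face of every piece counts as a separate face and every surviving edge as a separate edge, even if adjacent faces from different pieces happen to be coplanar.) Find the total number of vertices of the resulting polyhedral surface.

A regular octahedron: V=6, E=12, F=8.
Attach a regular octahedron (V=6, E=12, F=8) along a 3-gon: merge 3 vertices and 3 edges, delete both glued faces → V=9, E=21, F=14.
Check: V − E + F = 9 − 21 + 14 = 2.

9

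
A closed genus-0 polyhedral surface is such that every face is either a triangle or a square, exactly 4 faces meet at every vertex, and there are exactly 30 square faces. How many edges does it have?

Let x be the number of triangles; then F = 30 + x.
Edge–face incidences: 2E = 4·30 + 3·x = 120 + 3x.
Every vertex has degree 4, so 4V = 2E.
Euler: V − E + F = 2 ⇒ (2E)/4 − E + (30 + x) = 2.
Multiply by 8: 2·(2E) − 4·(2E) + 8·(30 + x) = 16, i.e. 240 + 8x − 2·(120 + 3x) = 16.
Collecting terms: 2x = 16, so x = 8.
Then 2E = 120 + 3·8 = 144, so E = 72, V = 2E/4 = 36, F = 30 + 8 = 38.

72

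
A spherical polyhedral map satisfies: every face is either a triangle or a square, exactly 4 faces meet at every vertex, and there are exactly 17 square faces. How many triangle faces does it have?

8

Let x be the number of triangles; then F = 17 + x.
Edge–face incidences: 2E = 4·17 + 3·x = 68 + 3x.
Every vertex has degree 4, so 4V = 2E.
Euler: V − E + F = 2 ⇒ (2E)/4 − E + (17 + x) = 2.
Multiply by 8: 2·(2E) − 4·(2E) + 8·(17 + x) = 16, i.e. 136 + 8x − 2·(68 + 3x) = 16.
Collecting terms: 2x = 16, so x = 8.
Then 2E = 68 + 3·8 = 92, so E = 46, V = 2E/4 = 23, F = 17 + 8 = 25.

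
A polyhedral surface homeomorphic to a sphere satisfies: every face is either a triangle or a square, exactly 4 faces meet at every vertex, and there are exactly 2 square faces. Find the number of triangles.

Let x be the number of triangles; then F = 2 + x.
Edge–face incidences: 2E = 4·2 + 3·x = 8 + 3x.
Every vertex has degree 4, so 4V = 2E.
Euler: V − E + F = 2 ⇒ (2E)/4 − E + (2 + x) = 2.
Multiply by 8: 2·(2E) − 4·(2E) + 8·(2 + x) = 16, i.e. 16 + 8x − 2·(8 + 3x) = 16.
Collecting terms: 2x = 16, so x = 8.
Then 2E = 8 + 3·8 = 32, so E = 16, V = 2E/4 = 8, F = 2 + 8 = 10.

8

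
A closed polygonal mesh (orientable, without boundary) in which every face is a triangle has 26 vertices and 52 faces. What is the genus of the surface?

1

Every face is a triangle, so 2E = 3·52 = 156, giving E = 78.
χ = V − E + F = 26 − 78 + 52 = 0.
For a closed orientable surface χ = 2 − 2g, so g = (2 − (0))/2 = 1.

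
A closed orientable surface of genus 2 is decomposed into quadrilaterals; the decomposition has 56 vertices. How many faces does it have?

58

χ = 2 − 2·2 = -2, and every face is a square so 4F = 2E.
V − E + F = -2 with E = 4F/2 gives 56 − (4/2 − 1)·F = -2, so F = 58 and E = 116.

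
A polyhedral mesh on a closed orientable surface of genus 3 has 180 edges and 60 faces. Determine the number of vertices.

116

For a closed orientable surface of genus 3, χ = 2 − 2·3 = -4.
V = -4 + E − F = -4 + 180 − 60 = 116.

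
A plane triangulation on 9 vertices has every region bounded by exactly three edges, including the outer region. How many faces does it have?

In a plane triangulation 3F = 2E and V − E + F = 2, so F = 2V − 4 = 2·9 − 4 = 14.

14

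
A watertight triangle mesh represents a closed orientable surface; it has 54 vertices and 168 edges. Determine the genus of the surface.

2

Every face is a triangle and each edge borders two faces, so 3F = 2·168, giving F = 112.
χ = V − E + F = 54 − 168 + 112 = -2.
For a closed orientable surface χ = 2 − 2g, so g = (2 − (-2))/2 = 2.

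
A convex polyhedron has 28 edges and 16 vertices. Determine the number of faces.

Here V − E + F = 2.
F = 2 − V + E = 2 − 16 + 28 = 14.

14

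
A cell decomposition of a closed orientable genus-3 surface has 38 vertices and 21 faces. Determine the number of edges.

For a closed orientable surface of genus 3, χ = 2 − 2·3 = -4.
E = V + F − (-4) = 38 + 21 − (-4) = 63.

63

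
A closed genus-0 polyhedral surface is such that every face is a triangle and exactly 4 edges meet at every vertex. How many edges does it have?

Each face has 3 edges and each edge borders two faces, so 2E = 3F.
Each vertex has degree 4, so 4V = 2E and hence V = 3F/4.
Euler: V − E + F = 2 ⇒ (3F/4) − (3F/2) + F = 2.
Multiply by 8: (6 − 12 + 8)F = 16, i.e. 2F = 16.
So F = 8, E = 3·8/2 = 12, V = 3·8/4 = 6.

12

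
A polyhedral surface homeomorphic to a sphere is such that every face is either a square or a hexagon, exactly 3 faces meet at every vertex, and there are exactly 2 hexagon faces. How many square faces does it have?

6

Let x be the number of squares; then F = 2 + x.
Edge–face incidences: 2E = 6·2 + 4·x = 12 + 4x.
Every vertex has degree 3, so 3V = 2E.
Euler: V − E + F = 2 ⇒ (2E)/3 − E + (2 + x) = 2.
Multiply by 6: 2·(2E) − 3·(2E) + 6·(2 + x) = 12, i.e. 12 + 6x − (12 + 4x) = 12.
Collecting terms: 2x = 12, so x = 6.
Then 2E = 12 + 4·6 = 36, so E = 18, V = 2E/3 = 12, F = 2 + 6 = 8.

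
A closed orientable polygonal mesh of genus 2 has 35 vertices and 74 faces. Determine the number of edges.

111

For a closed orientable surface of genus 2, χ = 2 − 2·2 = -2.
E = V + F − (-2) = 35 + 74 − (-2) = 111.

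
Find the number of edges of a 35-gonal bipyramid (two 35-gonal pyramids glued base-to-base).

105

A bipyramid over an n-gon has 2n triangular faces and n + 2 vertices: V = 35 + 2 = 37, E = 3·35 = 105, F = 2·35 = 70.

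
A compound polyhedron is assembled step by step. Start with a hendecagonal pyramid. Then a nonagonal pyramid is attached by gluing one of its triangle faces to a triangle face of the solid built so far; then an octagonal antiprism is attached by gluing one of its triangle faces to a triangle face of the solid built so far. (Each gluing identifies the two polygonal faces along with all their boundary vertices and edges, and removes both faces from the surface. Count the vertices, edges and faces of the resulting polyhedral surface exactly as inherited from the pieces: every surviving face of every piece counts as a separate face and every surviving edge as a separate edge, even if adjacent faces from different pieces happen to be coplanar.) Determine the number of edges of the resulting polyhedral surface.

A hendecagonal pyramid: V=12, E=22, F=12.
Attach a nonagonal pyramid (V=10, E=18, F=10) along a 3-gon: merge 3 vertices and 3 edges, delete both glued faces → V=19, E=37, F=20.
Attach an octagonal antiprism (V=16, E=32, F=18) along a 3-gon: merge 3 vertices and 3 edges, delete both glued faces → V=32, E=66, F=36.
Check: V − E + F = 32 − 66 + 36 = 2.

66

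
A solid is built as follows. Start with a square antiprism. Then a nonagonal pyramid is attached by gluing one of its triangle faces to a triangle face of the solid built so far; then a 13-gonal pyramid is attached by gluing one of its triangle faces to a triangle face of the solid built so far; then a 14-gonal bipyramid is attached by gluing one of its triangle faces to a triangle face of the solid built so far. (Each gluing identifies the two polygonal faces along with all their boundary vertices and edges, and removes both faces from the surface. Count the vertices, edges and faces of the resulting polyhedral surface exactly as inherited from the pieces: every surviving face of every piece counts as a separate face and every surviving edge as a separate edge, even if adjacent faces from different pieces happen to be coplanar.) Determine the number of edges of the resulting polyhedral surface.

93

A square antiprism: V=8, E=16, F=10.
Attach a nonagonal pyramid (V=10, E=18, F=10) along a 3-gon: merge 3 vertices and 3 edges, delete both glued faces → V=15, E=31, F=18.
Attach a 13-gonal pyramid (V=14, E=26, F=14) along a 3-gon: merge 3 vertices and 3 edges, delete both glued faces → V=26, E=54, F=30.
Attach a 14-gonal bipyramid (V=16, E=42, F=28) along a 3-gon: merge 3 vertices and 3 edges, delete both glued faces → V=39, E=93, F=56.
Check: V − E + F = 39 − 93 + 56 = 2.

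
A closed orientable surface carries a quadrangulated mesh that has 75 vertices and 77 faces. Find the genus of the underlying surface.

Every face is a square, so 2E = 4·77 = 308, giving E = 154.
χ = V − E + F = 75 − 154 + 77 = -2.
For a closed orientable surface χ = 2 − 2g, so g = (2 − (-2))/2 = 2.

2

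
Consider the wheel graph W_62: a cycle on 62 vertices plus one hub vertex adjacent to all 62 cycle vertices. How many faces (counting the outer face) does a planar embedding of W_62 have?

63

W_62 has V = 62 + 1 = 63 vertices and E = 2·62 = 124 edges.
By Euler's formula F = 2 − V + E = 2 − 63 + 124 = 63.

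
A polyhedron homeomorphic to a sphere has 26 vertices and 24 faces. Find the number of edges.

Here V − E + F = 2.
E = V + F − (2) = 26 + 24 − (2) = 48.

48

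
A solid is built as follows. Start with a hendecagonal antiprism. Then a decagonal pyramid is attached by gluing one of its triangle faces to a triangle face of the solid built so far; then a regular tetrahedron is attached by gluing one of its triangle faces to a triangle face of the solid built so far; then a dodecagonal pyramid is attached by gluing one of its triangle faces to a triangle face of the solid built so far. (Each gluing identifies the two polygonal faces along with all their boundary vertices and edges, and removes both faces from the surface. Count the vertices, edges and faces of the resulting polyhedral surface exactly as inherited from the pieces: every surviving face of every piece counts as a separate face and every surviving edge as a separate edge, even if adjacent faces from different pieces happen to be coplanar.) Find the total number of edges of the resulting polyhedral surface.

85

A hendecagonal antiprism: V=22, E=44, F=24.
Attach a decagonal pyramid (V=11, E=20, F=11) along a 3-gon: merge 3 vertices and 3 edges, delete both glued faces → V=30, E=61, F=33.
Attach a regular tetrahedron (V=4, E=6, F=4) along a 3-gon: merge 3 vertices and 3 edges, delete both glued faces → V=31, E=64, F=35.
Attach a dodecagonal pyramid (V=13, E=24, F=13) along a 3-gon: merge 3 vertices and 3 edges, delete both glued faces → V=41, E=85, F=46.
Check: V − E + F = 41 − 85 + 46 = 2.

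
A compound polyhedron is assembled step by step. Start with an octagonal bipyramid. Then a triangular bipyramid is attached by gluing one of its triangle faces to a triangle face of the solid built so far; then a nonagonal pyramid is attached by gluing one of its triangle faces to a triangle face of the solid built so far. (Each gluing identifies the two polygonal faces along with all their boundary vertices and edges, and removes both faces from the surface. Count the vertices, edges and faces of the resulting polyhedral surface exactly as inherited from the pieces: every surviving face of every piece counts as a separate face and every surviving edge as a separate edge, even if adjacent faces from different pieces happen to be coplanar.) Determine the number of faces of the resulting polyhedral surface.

28

An octagonal bipyramid: V=10, E=24, F=16.
Attach a triangular bipyramid (V=5, E=9, F=6) along a 3-gon: merge 3 vertices and 3 edges, delete both glued faces → V=12, E=30, F=20.
Attach a nonagonal pyramid (V=10, E=18, F=10) along a 3-gon: merge 3 vertices and 3 edges, delete both glued faces → V=19, E=45, F=28.
Check: V − E + F = 19 − 45 + 28 = 2.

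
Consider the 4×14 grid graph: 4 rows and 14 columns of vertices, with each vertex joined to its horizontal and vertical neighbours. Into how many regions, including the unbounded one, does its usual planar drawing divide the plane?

40

The grid has V = 4·14 = 56 vertices and E = 4·13 + 14·3 = 94 edges.
F = 2 − V + E = 2 − 56 + 94 = 40.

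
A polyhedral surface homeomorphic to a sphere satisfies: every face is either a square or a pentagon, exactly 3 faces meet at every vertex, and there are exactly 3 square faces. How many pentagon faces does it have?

6

Let x be the number of pentagons; then F = 3 + x.
Edge–face incidences: 2E = 4·3 + 5·x = 12 + 5x.
Every vertex has degree 3, so 3V = 2E.
Euler: V − E + F = 2 ⇒ (2E)/3 − E + (3 + x) = 2.
Multiply by 6: 2·(2E) − 3·(2E) + 6·(3 + x) = 12, i.e. 18 + 6x − (12 + 5x) = 12.
Collecting terms: x + 6 = 12, so x = 6.
Then 2E = 12 + 5·6 = 42, so E = 21, V = 2E/3 = 14, F = 3 + 6 = 9.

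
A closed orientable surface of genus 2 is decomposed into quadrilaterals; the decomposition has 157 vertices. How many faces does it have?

159

χ = 2 − 2·2 = -2, and every face is a square so 4F = 2E.
V − E + F = -2 with E = 4F/2 gives 157 − (4/2 − 1)·F = -2, so F = 159 and E = 318.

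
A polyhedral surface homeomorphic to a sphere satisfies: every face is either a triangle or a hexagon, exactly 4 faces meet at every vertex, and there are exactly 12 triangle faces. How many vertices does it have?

12

Let x be the number of hexagons; then F = 12 + x.
Edge–face incidences: 2E = 3·12 + 6·x = 36 + 6x.
Every vertex has degree 4, so 4V = 2E.
Euler: V − E + F = 2 ⇒ (2E)/4 − E + (12 + x) = 2.
Multiply by 8: 2·(2E) − 4·(2E) + 8·(12 + x) = 16, i.e. 96 + 8x − 2·(36 + 6x) = 16.
Collecting terms: −4x + 24 = 16, so −4x = −8, so x = 2.
Then 2E = 36 + 6·2 = 48, so E = 24, V = 2E/4 = 12, F = 12 + 2 = 14.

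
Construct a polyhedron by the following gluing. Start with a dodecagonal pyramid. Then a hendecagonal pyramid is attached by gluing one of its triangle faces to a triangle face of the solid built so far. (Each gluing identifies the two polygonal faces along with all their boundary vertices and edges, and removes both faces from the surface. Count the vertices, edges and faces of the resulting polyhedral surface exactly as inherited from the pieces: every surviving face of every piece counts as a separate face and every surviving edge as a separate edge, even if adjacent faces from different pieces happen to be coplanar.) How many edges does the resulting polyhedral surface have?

A dodecagonal pyramid: V=13, E=24, F=13.
Attach a hendecagonal pyramid (V=12, E=22, F=12) along a 3-gon: merge 3 vertices and 3 edges, delete both glued faces → V=22, E=43, F=23.
Check: V − E + F = 22 − 43 + 23 = 2.

43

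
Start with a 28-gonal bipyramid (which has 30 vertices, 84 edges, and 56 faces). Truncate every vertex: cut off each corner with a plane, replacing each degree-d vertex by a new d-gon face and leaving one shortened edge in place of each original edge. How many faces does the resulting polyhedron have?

Truncation replaces each original edge-end by a new vertex, so V′ = 2E = 168.
Each original edge survives, and each old vertex of degree d contributes d new edges; summing degrees gives Σd = 2E, so E′ = E + 2E = 3E = 252.
Each original face survives and each original vertex becomes one new face: F′ = F + V = 86.

86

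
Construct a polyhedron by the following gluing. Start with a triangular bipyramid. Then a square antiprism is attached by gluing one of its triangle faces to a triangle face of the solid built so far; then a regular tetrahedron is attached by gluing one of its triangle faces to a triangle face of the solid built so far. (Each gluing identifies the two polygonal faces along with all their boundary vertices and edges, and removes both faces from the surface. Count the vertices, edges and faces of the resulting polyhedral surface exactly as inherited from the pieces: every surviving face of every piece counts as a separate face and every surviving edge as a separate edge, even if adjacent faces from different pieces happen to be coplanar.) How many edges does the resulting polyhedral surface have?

25

A triangular bipyramid: V=5, E=9, F=6.
Attach a square antiprism (V=8, E=16, F=10) along a 3-gon: merge 3 vertices and 3 edges, delete both glued faces → V=10, E=22, F=14.
Attach a regular tetrahedron (V=4, E=6, F=4) along a 3-gon: merge 3 vertices and 3 edges, delete both glued faces → V=11, E=25, F=16.
Check: V − E + F = 11 − 25 + 16 = 2.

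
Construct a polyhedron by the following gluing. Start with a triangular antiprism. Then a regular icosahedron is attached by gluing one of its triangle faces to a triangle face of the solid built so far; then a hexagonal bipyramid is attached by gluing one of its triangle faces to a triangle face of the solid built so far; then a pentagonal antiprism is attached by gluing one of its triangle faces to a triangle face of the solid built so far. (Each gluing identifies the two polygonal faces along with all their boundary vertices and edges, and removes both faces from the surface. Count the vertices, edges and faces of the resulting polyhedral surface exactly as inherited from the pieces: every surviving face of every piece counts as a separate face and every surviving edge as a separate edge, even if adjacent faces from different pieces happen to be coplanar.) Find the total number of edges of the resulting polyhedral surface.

71

A triangular antiprism: V=6, E=12, F=8.
Attach a regular icosahedron (V=12, E=30, F=20) along a 3-gon: merge 3 vertices and 3 edges, delete both glued faces → V=15, E=39, F=26.
Attach a hexagonal bipyramid (V=8, E=18, F=12) along a 3-gon: merge 3 vertices and 3 edges, delete both glued faces → V=20, E=54, F=36.
Attach a pentagonal antiprism (V=10, E=20, F=12) along a 3-gon: merge 3 vertices and 3 edges, delete both glued faces → V=27, E=71, F=46.
Check: V − E + F = 27 − 71 + 46 = 2.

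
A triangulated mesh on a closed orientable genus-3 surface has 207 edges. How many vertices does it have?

65

χ = 2 − 2·3 = -4, and every face is a triangle so 3F = 2E.
F = 2E/3 = 138. Then V = -4 + E − F = -4 + 207 − 138 = 65.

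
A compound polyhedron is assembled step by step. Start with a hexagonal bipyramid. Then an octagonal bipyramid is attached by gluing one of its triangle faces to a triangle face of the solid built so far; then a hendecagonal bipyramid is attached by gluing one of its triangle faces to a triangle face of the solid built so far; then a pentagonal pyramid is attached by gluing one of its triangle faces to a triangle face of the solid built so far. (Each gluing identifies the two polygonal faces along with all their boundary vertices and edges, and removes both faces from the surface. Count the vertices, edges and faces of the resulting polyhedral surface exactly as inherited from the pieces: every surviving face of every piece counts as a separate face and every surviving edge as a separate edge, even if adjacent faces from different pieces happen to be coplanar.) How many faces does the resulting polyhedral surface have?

50

A hexagonal bipyramid: V=8, E=18, F=12.
Attach an octagonal bipyramid (V=10, E=24, F=16) along a 3-gon: merge 3 vertices and 3 edges, delete both glued faces → V=15, E=39, F=26.
Attach a hendecagonal bipyramid (V=13, E=33, F=22) along a 3-gon: merge 3 vertices and 3 edges, delete both glued faces → V=25, E=69, F=46.
Attach a pentagonal pyramid (V=6, E=10, F=6) along a 3-gon: merge 3 vertices and 3 edges, delete both glued faces → V=28, E=76, F=50.
Check: V − E + F = 28 − 76 + 50 = 2.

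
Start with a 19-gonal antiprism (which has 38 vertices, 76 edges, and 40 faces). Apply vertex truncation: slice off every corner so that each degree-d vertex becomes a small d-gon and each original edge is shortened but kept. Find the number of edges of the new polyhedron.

228

Truncation replaces each original edge-end by a new vertex, so V′ = 2E = 152.
Each original edge survives, and each old vertex of degree d contributes d new edges; summing degrees gives Σd = 2E, so E′ = E + 2E = 3E = 228.
Each original face survives and each original vertex becomes one new face: F′ = F + V = 78.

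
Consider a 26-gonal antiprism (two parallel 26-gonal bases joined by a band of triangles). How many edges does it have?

An antiprism on an n-gon has two n-gon caps and 2n triangles: V = 2·26 = 52, E = 4·26 = 104, F = 2·26 + 2 = 54.

104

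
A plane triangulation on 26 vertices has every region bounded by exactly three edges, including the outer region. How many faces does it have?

In a plane triangulation 3F = 2E and V − E + F = 2, so F = 2V − 4 = 2·26 − 4 = 48.

48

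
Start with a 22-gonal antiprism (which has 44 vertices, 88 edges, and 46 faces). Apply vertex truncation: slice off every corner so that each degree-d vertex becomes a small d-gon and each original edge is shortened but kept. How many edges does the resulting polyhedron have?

264

Truncation replaces each original edge-end by a new vertex, so V′ = 2E = 176.
Each original edge survives, and each old vertex of degree d contributes d new edges; summing degrees gives Σd = 2E, so E′ = E + 2E = 3E = 264.
Each original face survives and each original vertex becomes one new face: F′ = F + V = 90.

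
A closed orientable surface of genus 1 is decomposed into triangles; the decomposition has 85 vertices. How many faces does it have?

170

χ = 2 − 2·1 = 0, and every face is a triangle so 3F = 2E.
V − E + F = 0 with E = 3F/2 gives 85 − (3/2 − 1)·F = 0, so F = 170 and E = 255.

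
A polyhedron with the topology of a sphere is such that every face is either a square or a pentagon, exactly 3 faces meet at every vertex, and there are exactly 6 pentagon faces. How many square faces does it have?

Let x be the number of squares; then F = 6 + x.
Edge–face incidences: 2E = 5·6 + 4·x = 30 + 4x.
Every vertex has degree 3, so 3V = 2E.
Euler: V − E + F = 2 ⇒ (2E)/3 − E + (6 + x) = 2.
Multiply by 6: 2·(2E) − 3·(2E) + 6·(6 + x) = 12, i.e. 36 + 6x − (30 + 4x) = 12.
Collecting terms: 2x + 6 = 12, so 2x = 6, so x = 3.
Then 2E = 30 + 4·3 = 42, so E = 21, V = 2E/3 = 14, F = 6 + 3 = 9.

3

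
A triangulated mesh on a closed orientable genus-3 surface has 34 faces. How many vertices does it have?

13

χ = 2 − 2·3 = -4, and every face is a triangle so 3F = 2E.
E = 3·34/2 = 51. Then V = -4 + E − F = -4 + 51 − 34 = 13.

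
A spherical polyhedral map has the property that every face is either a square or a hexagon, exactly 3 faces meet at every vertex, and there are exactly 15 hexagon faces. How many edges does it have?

Let x be the number of squares; then F = 15 + x.
Edge–face incidences: 2E = 6·15 + 4·x = 90 + 4x.
Every vertex has degree 3, so 3V = 2E.
Euler: V − E + F = 2 ⇒ (2E)/3 − E + (15 + x) = 2.
Multiply by 6: 2·(2E) − 3·(2E) + 6·(15 + x) = 12, i.e. 90 + 6x − (90 + 4x) = 12.
Collecting terms: 2x = 12, so x = 6.
Then 2E = 90 + 4·6 = 114, so E = 57, V = 2E/3 = 38, F = 15 + 6 = 21.

57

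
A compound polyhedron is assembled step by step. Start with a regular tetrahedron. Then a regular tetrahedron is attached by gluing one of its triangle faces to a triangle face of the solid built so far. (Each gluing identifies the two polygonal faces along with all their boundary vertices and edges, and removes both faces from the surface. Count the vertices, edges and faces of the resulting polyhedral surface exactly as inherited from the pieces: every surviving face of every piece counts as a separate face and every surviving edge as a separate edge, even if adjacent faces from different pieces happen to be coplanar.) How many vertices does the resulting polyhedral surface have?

5

A regular tetrahedron: V=4, E=6, F=4.
Attach a regular tetrahedron (V=4, E=6, F=4) along a 3-gon: merge 3 vertices and 3 edges, delete both glued faces → V=5, E=9, F=6.
Check: V − E + F = 5 − 9 + 6 = 2.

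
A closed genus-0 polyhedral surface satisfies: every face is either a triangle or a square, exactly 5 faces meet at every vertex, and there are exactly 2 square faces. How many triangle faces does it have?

24

Let x be the number of triangles; then F = 2 + x.
Edge–face incidences: 2E = 4·2 + 3·x = 8 + 3x.
Every vertex has degree 5, so 5V = 2E.
Euler: V − E + F = 2 ⇒ (2E)/5 − E + (2 + x) = 2.
Multiply by 10: 2·(2E) − 5·(2E) + 10·(2 + x) = 20, i.e. 20 + 10x − 3·(8 + 3x) = 20.
Collecting terms: x − 4 = 20, so x = 24.
Then 2E = 8 + 3·24 = 80, so E = 40, V = 2E/5 = 16, F = 2 + 24 = 26.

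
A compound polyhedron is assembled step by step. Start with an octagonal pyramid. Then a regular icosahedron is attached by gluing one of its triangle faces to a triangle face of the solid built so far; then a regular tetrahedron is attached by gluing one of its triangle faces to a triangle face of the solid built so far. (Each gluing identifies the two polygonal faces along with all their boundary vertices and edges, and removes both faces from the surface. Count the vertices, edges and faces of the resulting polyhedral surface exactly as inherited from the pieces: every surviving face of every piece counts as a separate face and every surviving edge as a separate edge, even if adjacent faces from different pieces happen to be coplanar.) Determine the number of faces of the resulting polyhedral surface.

An octagonal pyramid: V=9, E=16, F=9.
Attach a regular icosahedron (V=12, E=30, F=20) along a 3-gon: merge 3 vertices and 3 edges, delete both glued faces → V=18, E=43, F=27.
Attach a regular tetrahedron (V=4, E=6, F=4) along a 3-gon: merge 3 vertices and 3 edges, delete both glued faces → V=19, E=46, F=29.
Check: V − E + F = 19 − 46 + 29 = 2.

29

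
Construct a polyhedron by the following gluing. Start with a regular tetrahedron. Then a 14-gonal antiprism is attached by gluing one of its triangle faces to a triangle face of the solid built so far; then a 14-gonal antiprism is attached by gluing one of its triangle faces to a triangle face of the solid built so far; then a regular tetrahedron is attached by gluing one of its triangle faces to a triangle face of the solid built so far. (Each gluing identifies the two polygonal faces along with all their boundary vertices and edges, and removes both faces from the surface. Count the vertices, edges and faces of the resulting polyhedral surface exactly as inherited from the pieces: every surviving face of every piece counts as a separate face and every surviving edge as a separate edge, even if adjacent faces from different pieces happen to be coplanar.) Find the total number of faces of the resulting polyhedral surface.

62

A regular tetrahedron: V=4, E=6, F=4.
Attach a 14-gonal antiprism (V=28, E=56, F=30) along a 3-gon: merge 3 vertices and 3 edges, delete both glued faces → V=29, E=59, F=32.
Attach a 14-gonal antiprism (V=28, E=56, F=30) along a 3-gon: merge 3 vertices and 3 edges, delete both glued faces → V=54, E=112, F=60.
Attach a regular tetrahedron (V=4, E=6, F=4) along a 3-gon: merge 3 vertices and 3 edges, delete both glued faces → V=55, E=115, F=62.
Check: V − E + F = 55 − 115 + 62 = 2.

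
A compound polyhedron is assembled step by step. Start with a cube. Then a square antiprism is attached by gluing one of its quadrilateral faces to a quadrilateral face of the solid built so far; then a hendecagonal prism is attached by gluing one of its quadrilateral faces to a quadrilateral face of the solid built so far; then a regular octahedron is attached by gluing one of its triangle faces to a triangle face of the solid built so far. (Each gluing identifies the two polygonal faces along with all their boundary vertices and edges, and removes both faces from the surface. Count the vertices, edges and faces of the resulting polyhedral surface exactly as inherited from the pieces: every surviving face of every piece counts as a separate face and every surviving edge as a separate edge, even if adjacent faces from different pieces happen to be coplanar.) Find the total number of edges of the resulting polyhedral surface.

A cube: V=8, E=12, F=6.
Attach a square antiprism (V=8, E=16, F=10) along a 4-gon: merge 4 vertices and 4 edges, delete both glued faces → V=12, E=24, F=14.
Attach a hendecagonal prism (V=22, E=33, F=13) along a 4-gon: merge 4 vertices and 4 edges, delete both glued faces → V=30, E=53, F=25.
Attach a regular octahedron (V=6, E=12, F=8) along a 3-gon: merge 3 vertices and 3 edges, delete both glued faces → V=33, E=62, F=31.
Check: V − E + F = 33 − 62 + 31 = 2.

62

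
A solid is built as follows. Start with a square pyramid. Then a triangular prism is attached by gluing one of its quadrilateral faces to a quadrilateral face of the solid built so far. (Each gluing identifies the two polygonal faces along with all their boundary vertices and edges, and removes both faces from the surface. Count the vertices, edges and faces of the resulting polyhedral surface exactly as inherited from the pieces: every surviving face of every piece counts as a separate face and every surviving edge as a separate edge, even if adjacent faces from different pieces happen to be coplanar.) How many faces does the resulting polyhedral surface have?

8

A square pyramid: V=5, E=8, F=5.
Attach a triangular prism (V=6, E=9, F=5) along a 4-gon: merge 4 vertices and 4 edges, delete both glued faces → V=7, E=13, F=8.
Check: V − E + F = 7 − 13 + 8 = 2.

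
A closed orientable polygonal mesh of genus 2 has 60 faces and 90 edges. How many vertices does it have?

28

For a closed orientable surface of genus 2, χ = 2 − 2·2 = -2.
V = -2 + E − F = -2 + 90 − 60 = 28.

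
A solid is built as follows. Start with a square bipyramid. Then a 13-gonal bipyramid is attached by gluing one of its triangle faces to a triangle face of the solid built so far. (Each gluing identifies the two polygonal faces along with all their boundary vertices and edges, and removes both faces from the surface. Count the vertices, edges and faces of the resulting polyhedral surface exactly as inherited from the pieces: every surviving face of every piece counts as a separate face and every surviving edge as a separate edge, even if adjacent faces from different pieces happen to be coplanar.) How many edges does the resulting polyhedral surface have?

48

A square bipyramid: V=6, E=12, F=8.
Attach a 13-gonal bipyramid (V=15, E=39, F=26) along a 3-gon: merge 3 vertices and 3 edges, delete both glued faces → V=18, E=48, F=32.
Check: V − E + F = 18 − 48 + 32 = 2.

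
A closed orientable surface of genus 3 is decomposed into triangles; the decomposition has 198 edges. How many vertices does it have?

62

χ = 2 − 2·3 = -4, and every face is a triangle so 3F = 2E.
F = 2E/3 = 132. Then V = -4 + E − F = -4 + 198 − 132 = 62.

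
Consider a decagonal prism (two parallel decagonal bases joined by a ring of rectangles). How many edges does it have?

A prism on an n-gon has two n-gon bases and n rectangular sides: V = 2·10 = 20, E = 3·10 = 30, F = 10 + 2 = 12.
Check: V − E + F = 20 − 30 + 12 = 2.

30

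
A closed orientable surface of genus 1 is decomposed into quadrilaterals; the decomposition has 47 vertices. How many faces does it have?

χ = 2 − 2·1 = 0, and every face is a square so 4F = 2E.
V − E + F = 0 with E = 4F/2 gives 47 − (4/2 − 1)·F = 0, so F = 47 and E = 94.

47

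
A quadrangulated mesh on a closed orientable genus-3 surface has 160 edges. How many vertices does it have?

χ = 2 − 2·3 = -4, and every face is a square so 4F = 2E.
F = 2E/4 = 80. Then V = -4 + E − F = -4 + 160 − 80 = 76.

76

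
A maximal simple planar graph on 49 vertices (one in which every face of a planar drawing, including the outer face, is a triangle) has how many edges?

141

In a plane triangulation 3F = 2E and V − E + F = 2, so E = 3V − 6 = 3·49 − 6 = 141.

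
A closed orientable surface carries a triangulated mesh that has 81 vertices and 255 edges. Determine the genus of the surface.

3

Every face is a triangle and each edge borders two faces, so 3F = 2·255, giving F = 170.
χ = V − E + F = 81 − 255 + 170 = -4.
For a closed orientable surface χ = 2 − 2g, so g = (2 − (-4))/2 = 3.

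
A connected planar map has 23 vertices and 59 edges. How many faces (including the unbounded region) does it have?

38

Euler's formula for a connected plane graph: V − E + F = 2, so F = 2 − 23 + 59 = 38.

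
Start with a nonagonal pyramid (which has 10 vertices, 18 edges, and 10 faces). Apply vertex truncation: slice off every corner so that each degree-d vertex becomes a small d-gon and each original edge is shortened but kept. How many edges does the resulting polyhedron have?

54

Truncation replaces each original edge-end by a new vertex, so V′ = 2E = 36.
Each original edge survives, and each old vertex of degree d contributes d new edges; summing degrees gives Σd = 2E, so E′ = E + 2E = 3E = 54.
Each original face survives and each original vertex becomes one new face: F′ = F + V = 20.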